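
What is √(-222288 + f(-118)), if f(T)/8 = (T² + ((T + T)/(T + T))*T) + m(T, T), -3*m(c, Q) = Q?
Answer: 4*I*√62733/3 ≈ 333.95*I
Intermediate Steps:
m(c, Q) = -Q/3
f(T) = 8*T² + 16*T/3 (f(T) = 8*((T² + ((T + T)/(T + T))*T) - T/3) = 8*((T² + ((2*T)/((2*T)))*T) - T/3) = 8*((T² + ((2*T)*(1/(2*T)))*T) - T/3) = 8*((T² + 1*T) - T/3) = 8*((T² + T) - T/3) = 8*((T + T²) - T/3) = 8*(T² + 2*T/3) = 8*T² + 16*T/3)
√(-222288 + f(-118)) = √(-222288 + (8/3)*(-118)*(2 + 3*(-118))) = √(-222288 + (8/3)*(-118)*(2 - 354)) = √(-222288 + (8/3)*(-118)*(-352)) = √(-222288 + 332288/3) = √(-334576/3) = 4*I*√62733/3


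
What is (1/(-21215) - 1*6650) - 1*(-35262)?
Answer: 607003579/21215 ≈ 28612.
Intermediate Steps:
(1/(-21215) - 1*6650) - 1*(-35262) = (-1/21215 - 6650) + 35262 = -141079751/21215 + 35262 = 607003579/21215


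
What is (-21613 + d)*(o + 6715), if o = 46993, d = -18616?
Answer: -2160619132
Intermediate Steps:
(-21613 + d)*(o + 6715) = (-21613 - 18616)*(46993 + 6715) = -40229*53708 = -2160619132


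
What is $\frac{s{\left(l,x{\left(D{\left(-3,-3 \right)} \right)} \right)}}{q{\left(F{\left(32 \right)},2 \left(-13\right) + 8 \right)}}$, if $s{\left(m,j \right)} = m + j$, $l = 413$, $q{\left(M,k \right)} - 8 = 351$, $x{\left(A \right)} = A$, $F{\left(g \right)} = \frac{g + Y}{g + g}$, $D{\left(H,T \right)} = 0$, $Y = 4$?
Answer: $\frac{413}{359} \approx 1.1504$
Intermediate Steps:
$F{\left(g \right)} = \frac{4 + g}{2 g}$ ($F{\left(g \right)} = \frac{g + 4}{g + g} = \frac{4 + g}{2 g}$)
$q{\left(M,k \right)} = 359$ ($q{\left(M,k \right)} = 8 + 351 = 359$)
$s{\left(m,j \right)} = j + m$
$\frac{s{\left(l,x{\left(D{\left(-3,-3 \right)} \right)} \right)}}{q{\left(F{\left(32 \right)},2 \left(-13\right) + 8 \right)}} = \frac{0 + 413}{359} = 413 \cdot \frac{1}{359} = \frac{413}{359}$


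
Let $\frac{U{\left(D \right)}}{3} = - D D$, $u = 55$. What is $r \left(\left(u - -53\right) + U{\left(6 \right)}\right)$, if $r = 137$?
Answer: $0$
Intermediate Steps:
$U{\left(D \right)} = - 3 D^{2}$ ($U{\left(D \right)} = 3 - D D = 3 \left(- D^{2}\right) = - 3 D^{2}$)
$r \left(\left(u - -53\right) + U{\left(6 \right)}\right) = 137 \left(\left(55 - -53\right) - 3 \cdot 6^{2}\right) = 137 \left(\left(55 + 53\right) - 108\right) = 137 \left(108 - 108\right) = 137 \cdot 0 = 0$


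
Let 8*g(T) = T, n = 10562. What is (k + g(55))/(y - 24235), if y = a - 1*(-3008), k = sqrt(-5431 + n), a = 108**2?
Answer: -55/76504 - sqrt(5131)/9563 ≈ -0.0082093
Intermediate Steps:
g(T) = T/8
a = 11664
k = sqrt(5131) (k = sqrt(-5431 + 10562) = sqrt(5131) ≈ 71.631)
y = 14672 (y = 11664 - 1*(-3008) = 11664 + 3008 = 14672)
(k + g(55))/(y - 24235) = (sqrt(5131) + (1/8)*55)/(14672 - 24235) = (sqrt(5131) + 55/8)/(-9563) = (55/8 + sqrt(5131))*(-1/9563) = -55/76504 - sqrt(5131)/9563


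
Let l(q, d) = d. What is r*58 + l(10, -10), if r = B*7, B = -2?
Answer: -822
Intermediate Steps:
r = -14 (r = -2*7 = -14)
r*58 + l(10, -10) = -14*58 - 10 = -812 - 10 = -822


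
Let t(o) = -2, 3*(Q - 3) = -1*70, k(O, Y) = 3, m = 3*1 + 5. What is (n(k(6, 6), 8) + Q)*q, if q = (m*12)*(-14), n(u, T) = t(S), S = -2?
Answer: 30016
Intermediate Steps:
m = 8 (m = 3 + 5 = 8)
Q = -61/3 (Q = 3 + (-1*70)/3 = 3 + (⅓)*(-70) = 3 - 70/3 = -61/3 ≈ -20.333)
n(u, T) = -2
q = -1344 (q = (8*12)*(-14) = 96*(-14) = -1344)
(n(k(6, 6), 8) + Q)*q = (-2 - 61/3)*(-1344) = -67/3*(-1344) = 30016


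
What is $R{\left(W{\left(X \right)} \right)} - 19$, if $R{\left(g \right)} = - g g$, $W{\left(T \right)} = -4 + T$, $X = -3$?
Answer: $-68$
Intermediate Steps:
$R{\left(g \right)} = - g^{2}$
$R{\left(W{\left(X \right)} \right)} - 19 = - \left(-4 - 3\right)^{2} - 19 = - \left(-7\right)^{2} - 19 = \left(-1\right) 49 - 19 = -49 - 19 = -68$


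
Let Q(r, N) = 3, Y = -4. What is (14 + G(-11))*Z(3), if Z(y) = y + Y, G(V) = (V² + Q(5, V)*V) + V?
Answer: -91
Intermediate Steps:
G(V) = V² + 4*V (G(V) = (V² + 3*V) + V = V² + 4*V)
Z(y) = -4 + y (Z(y) = y - 4 = -4 + y)
(14 + G(-11))*Z(3) = (14 - 11*(4 - 11))*(-4 + 3) = (14 - 11*(-7))*(-1) = (14 + 77)*(-1) = 91*(-1) = -91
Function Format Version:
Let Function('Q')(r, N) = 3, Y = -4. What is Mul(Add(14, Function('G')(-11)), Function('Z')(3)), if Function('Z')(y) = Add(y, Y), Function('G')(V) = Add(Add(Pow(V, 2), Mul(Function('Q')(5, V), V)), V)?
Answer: -91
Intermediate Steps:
Function('G')(V) = Add(Pow(V, 2), Mul(4, V)) (Function('G')(V) = Add(Add(Pow(V, 2), Mul(3, V)), V) = Add(Pow(V, 2), Mul(4, V)))
Function('Z')(y) = Add(-4, y) (Function('Z')(y) = Add(y, -4) = Add(-4, y))
Mul(Add(14, Function('G')(-11)), Function('Z')(3)) = Mul(Add(14, Mul(-11, Add(4, -11))), Add(-4, 3)) = Mul(Add(14, Mul(-11, -7)), -1) = Mul(Add(14, 77), -1) = Mul(91, -1) = -91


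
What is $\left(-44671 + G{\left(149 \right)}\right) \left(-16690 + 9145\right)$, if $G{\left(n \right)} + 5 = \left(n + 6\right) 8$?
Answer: $327724620$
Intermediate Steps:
$G{\left(n \right)} = 43 + 8 n$ ($G{\left(n \right)} = -5 + \left(n + 6\right) 8 = -5 + \left(6 + n\right) 8 = -5 + \left(48 + 8 n\right) = 43 + 8 n$)
$\left(-44671 + G{\left(149 \right)}\right) \left(-16690 + 9145\right) = \left(-44671 + \left(43 + 8 \cdot 149\right)\right) \left(-16690 + 9145\right) = \left(-44671 + \left(43 + 1192\right)\right) \left(-7545\right) = \left(-44671 + 1235\right) \left(-7545\right) = \left(-43436\right) \left(-7545\right) = 327724620$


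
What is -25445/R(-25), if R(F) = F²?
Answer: -5089/125 ≈ -40.712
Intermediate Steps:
-25445/R(-25) = -25445/((-25)²) = -25445/625 = -25445*1/625 = -5089/125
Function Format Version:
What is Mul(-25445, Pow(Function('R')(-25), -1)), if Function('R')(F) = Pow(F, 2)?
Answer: Rational(-5089, 125) ≈ -40.712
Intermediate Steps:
Mul(-25445, Pow(Function('R')(-25), -1)) = Mul(-25445, Pow(Pow(-25, 2), -1)) = Mul(-25445, Pow(625, -1)) = Mul(-25445, Rational(1, 625)) = Rational(-5089, 125)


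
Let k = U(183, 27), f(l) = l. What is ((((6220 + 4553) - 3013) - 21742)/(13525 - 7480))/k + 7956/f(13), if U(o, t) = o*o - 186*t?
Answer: 105314791198/172083015 ≈ 612.00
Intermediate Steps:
U(o, t) = o**2 - 186*t
k = 28467 (k = 183**2 - 186*27 = 33489 - 5022 = 28467)
((((6220 + 4553) - 3013) - 21742)/(13525 - 7480))/k + 7956/f(13) = ((((6220 + 4553) - 3013) - 21742)/(13525 - 7480))/28467 + 7956/13 = (((10773 - 3013) - 21742)/6045)*(1/28467) + 7956*(1/13) = ((7760 - 21742)*(1/6045))*(1/28467) + 612 = -13982*1/6045*(1/28467) + 612 = -13982/6045*1/28467 + 612 = -13982/172083015 + 612 = 105314791198/172083015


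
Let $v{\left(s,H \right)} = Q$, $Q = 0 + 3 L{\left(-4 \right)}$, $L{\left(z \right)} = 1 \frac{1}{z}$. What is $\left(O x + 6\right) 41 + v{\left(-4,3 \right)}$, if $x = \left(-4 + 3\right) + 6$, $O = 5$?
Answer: $\frac{5081}{4} \approx 1270.3$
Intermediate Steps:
$x = 5$ ($x = -1 + 6 = 5$)
$L{\left(z \right)} = \frac{1}{z}$
$Q = - \frac{3}{4}$ ($Q = 0 + \frac{3}{-4} = 0 + 3 \left(- \frac{1}{4}\right) = 0 - \frac{3}{4} = - \frac{3}{4} \approx -0.75$)
$v{\left(s,H \right)} = - \frac{3}{4}$
$\left(O x + 6\right) 41 + v{\left(-4,3 \right)} = \left(5 \cdot 5 + 6\right) 41 - \frac{3}{4} = \left(25 + 6\right) 41 - \frac{3}{4} = 31 \cdot 41 - \frac{3}{4} = 1271 - \frac{3}{4} = \frac{5081}{4}$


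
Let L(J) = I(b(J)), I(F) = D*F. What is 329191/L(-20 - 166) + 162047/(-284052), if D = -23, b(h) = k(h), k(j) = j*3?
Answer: 15237941789/607587228 ≈ 25.079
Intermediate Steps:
k(j) = 3*j
b(h) = 3*h
I(F) = -23*F
L(J) = -69*J
329191/L(-20 - 166) + 162047/(-284052) = 329191/((-69*(-20 - 166))) + 162047/(-284052) = 329191/((-69*(-186))) + 162047*(-1/284052) = 329191/12834 - 162047/284052 = 15237941789/607587228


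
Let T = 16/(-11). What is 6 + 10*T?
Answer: -94/11 ≈ -8.5455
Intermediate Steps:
T = -16/11 (T = 16*(-1/11) = -16/11 ≈ -1.4545)
6 + 10*T = 6 + 10*(-16/11) = 6 - 160/11 = -94/11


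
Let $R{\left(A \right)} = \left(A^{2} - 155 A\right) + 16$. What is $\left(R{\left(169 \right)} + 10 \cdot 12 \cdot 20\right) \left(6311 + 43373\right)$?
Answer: $237588888$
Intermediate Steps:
$R{\left(A \right)} = 16 + A^{2} - 155 A$
$\left(R{\left(169 \right)} + 10 \cdot 12 \cdot 20\right) \left(6311 + 43373\right) = \left(\left(16 + 169^{2} - 26195\right) + 10 \cdot 12 \cdot 20\right) \left(6311 + 43373\right) = \left(\left(16 + 28561 - 26195\right) + 120 \cdot 20\right) 49684 = \left(2382 + 2400\right) 49684 = 4782 \cdot 49684 = 237588888$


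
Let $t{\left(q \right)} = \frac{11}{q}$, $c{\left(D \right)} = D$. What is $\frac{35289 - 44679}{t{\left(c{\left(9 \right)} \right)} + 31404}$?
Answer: $- \frac{84510}{282647} \approx -0.299$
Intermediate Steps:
$\frac{35289 - 44679}{t{\left(c{\left(9 \right)} \right)} + 31404} = \frac{35289 - 44679}{\frac{11}{9} + 31404} = - \frac{9390}{11 \cdot \frac{1}{9} + 31404} = - \frac{9390}{\frac{11}{9} + 31404} = - \frac{9390}{\frac{282647}{9}} = \left(-9390\right) \frac{9}{282647} = - \frac{84510}{282647}$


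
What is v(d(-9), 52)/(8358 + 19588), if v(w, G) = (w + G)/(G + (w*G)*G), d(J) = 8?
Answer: 5/50498422 ≈ 9.9013e-8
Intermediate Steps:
v(w, G) = (G + w)/(G + w*G**2) (v(w, G) = (G + w)/(G + (G*w)*G) = (G + w)/(G + w*G**2))
v(d(-9), 52)/(8358 + 19588) = ((52 + 8)/(52*(1 + 52*8)))/(8358 + 19588) = ((1/52)*60/(1 + 416))/27946 = ((1/52)*60/417)*(1/27946) = ((1/52)*(1/417)*60)*(1/27946) = (5/1807)*(1/27946) = 5/50498422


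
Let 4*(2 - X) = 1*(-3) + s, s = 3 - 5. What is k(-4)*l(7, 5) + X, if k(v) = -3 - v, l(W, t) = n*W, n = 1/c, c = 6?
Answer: 53/12 ≈ 4.4167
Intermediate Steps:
s = -2
n = ⅙ (n = 1/6 = ⅙ ≈ 0.16667)
l(W, t) = W/6
X = 13/4 (X = 2 - (1*(-3) - 2)/4 = 2 - (-3 - 2)/4 = 2 - ¼*(-5) = 2 + 5/4 = 13/4 ≈ 3.2500)
k(-4)*l(7, 5) + X = (-3 - 1*(-4))*((⅙)*7) + 13/4 = (-3 + 4)*(7/6) + 13/4 = 1*(7/6) + 13/4 = 7/6 + 13/4 = 53/12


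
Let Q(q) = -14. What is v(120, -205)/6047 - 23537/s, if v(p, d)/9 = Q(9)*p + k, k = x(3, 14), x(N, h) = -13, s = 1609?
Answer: -166844572/9729623 ≈ -17.148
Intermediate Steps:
k = -13
v(p, d) = -117 - 126*p (v(p, d) = 9*(-14*p - 13) = 9*(-13 - 14*p) = -117 - 126*p)
v(120, -205)/6047 - 23537/s = (-117 - 126*120)/6047 - 23537/1609 = (-117 - 15120)*(1/6047) - 23537*1/1609 = -15237*1/6047 - 23537/1609 = -15237/6047 - 23537/1609 = -166844572/9729623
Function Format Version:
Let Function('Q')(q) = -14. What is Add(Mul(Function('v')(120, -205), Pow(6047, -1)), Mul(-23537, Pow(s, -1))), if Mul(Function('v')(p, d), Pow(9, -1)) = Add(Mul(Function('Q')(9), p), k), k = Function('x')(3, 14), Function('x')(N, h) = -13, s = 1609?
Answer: Rational(-166844572, 9729623) ≈ -17.148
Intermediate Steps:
k = -13
Function('v')(p, d) = Add(-117, Mul(-126, p)) (Function('v')(p, d) = Mul(9, Add(Mul(-14, p), -13)) = Mul(9, Add(-13, Mul(-14, p))) = Add(-117, Mul(-126, p)))
Add(Mul(Function('v')(120, -205), Pow(6047, -1)), Mul(-23537, Pow(s, -1))) = Add(Mul(Add(-117, Mul(-126, 120)), Pow(6047, -1)), Mul(-23537, Pow(1609, -1))) = Add(Mul(Add(-117, -15120), Rational(1, 6047)), Mul(-23537, Rational(1, 1609))) = Add(Mul(-15237, Rational(1, 6047)), Rational(-23537, 1609)) = Add(Rational(-15237, 6047), Rational(-23537, 1609)) = Rational(-166844572, 9729623)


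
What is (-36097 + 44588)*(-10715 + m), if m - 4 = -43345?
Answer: -458989496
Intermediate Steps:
m = -43341 (m = 4 - 43345 = -43341)
(-36097 + 44588)*(-10715 + m) = (-36097 + 44588)*(-10715 - 43341) = 8491*(-54056) = -458989496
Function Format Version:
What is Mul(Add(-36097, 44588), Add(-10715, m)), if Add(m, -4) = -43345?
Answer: -458989496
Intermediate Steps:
m = -43341 (m = Add(4, -43345) = -43341)
Mul(Add(-36097, 44588), Add(-10715, m)) = Mul(Add(-36097, 44588), Add(-10715, -43341)) = Mul(8491, -54056) = -458989496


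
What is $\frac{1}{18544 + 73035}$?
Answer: $\frac{1}{91579} \approx 1.092 \cdot 10^{-5}$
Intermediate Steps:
$\frac{1}{18544 + 73035} = \frac{1}{91579}$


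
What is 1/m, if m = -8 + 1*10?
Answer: ½ ≈ 0.50000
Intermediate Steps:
m = 2 (m = -8 + 10 = 2)
1/m = 1/2 = ½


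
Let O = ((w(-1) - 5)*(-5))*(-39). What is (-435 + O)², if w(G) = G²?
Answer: 1476225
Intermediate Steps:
O = -780 (O = (((-1)² - 5)*(-5))*(-39) = ((1 - 5)*(-5))*(-39) = -4*(-5)*(-39) = 20*(-39) = -780)
(-435 + O)² = (-435 - 780)² = (-1215)² = 1476225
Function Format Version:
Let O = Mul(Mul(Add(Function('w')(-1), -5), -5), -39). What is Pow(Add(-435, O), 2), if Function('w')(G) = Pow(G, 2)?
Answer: 1476225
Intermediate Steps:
O = -780 (O = Mul(Mul(Add(Pow(-1, 2), -5), -5), -39) = Mul(Mul(Add(1, -5), -5), -39) = Mul(Mul(-4, -5), -39) = Mul(20, -39) = -780)
Pow(Add(-435, O), 2) = Pow(Add(-435, -780), 2) = Pow(-1215, 2) = 1476225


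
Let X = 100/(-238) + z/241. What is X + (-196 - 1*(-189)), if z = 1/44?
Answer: -9363213/1261876 ≈ -7.4201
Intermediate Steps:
z = 1/44 ≈ 0.022727
X = -530081/1261876 (X = 100/(-238) + (1/44)/241 = 100*(-1/238) + (1/44)*(1/241) = -50/119 + 1/10604 = -530081/1261876 ≈ -0.42007)
X + (-196 - 1*(-189)) = -530081/1261876 + (-196 - 1*(-189)) = -530081/1261876 + (-196 + 189) = -530081/1261876 - 7 = -9363213/1261876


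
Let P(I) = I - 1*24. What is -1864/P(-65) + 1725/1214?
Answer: 2416421/108046 ≈ 22.365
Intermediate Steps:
P(I) = -24 + I (P(I) = I - 24 = -24 + I)
-1864/P(-65) + 1725/1214 = -1864/(-24 - 65) + 1725/1214 = -1864/(-89) + 1725*(1/1214) = -1864*(-1/89) + 1725/1214 = 1864/89 + 1725/1214 = 2416421/108046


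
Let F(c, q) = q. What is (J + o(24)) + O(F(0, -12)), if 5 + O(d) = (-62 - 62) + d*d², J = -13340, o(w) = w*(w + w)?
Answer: -14045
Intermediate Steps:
o(w) = 2*w² (o(w) = w*(2*w) = 2*w²)
O(d) = -129 + d³ (O(d) = -5 + ((-62 - 62) + d*d²) = -5 + (-124 + d³) = -129 + d³)
(J + o(24)) + O(F(0, -12)) = (-13340 + 2*24²) + (-129 + (-12)³) = (-13340 + 2*576) + (-129 - 1728) = (-13340 + 1152) - 1857 = -12188 - 1857 = -14045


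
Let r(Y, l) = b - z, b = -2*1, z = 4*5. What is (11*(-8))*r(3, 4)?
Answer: 1936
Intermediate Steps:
z = 20
b = -2
r(Y, l) = -22 (r(Y, l) = -2 - 1*20 = -2 - 20 = -22)
(11*(-8))*r(3, 4) = (11*(-8))*(-22) = -88*(-22) = 1936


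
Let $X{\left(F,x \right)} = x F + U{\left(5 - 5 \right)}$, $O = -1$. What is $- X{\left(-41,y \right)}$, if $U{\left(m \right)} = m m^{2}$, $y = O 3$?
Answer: $-123$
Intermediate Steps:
$y = -3$ ($y = \left(-1\right) 3 = -3$)
$U{\left(m \right)} = m^{3}$
$X{\left(F,x \right)} = F x$ ($X{\left(F,x \right)} = x F + \left(5 - 5\right)^{3} = F x + \left(5 - 5\right)^{3} = F x + 0^{3} = F x + 0 = F x$)
$- X{\left(-41,y \right)} = - \left(-41\right) \left(-3\right) = \left(-1\right) 123 = -123$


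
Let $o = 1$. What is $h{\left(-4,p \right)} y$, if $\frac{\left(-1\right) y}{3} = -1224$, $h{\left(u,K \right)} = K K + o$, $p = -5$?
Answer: $95472$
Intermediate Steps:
$h{\left(u,K \right)} = 1 + K^{2}$ ($h{\left(u,K \right)} = K K + 1 = K^{2} + 1 = 1 + K^{2}$)
$y = 3672$ ($y = \left(-3\right) \left(-1224\right) = 3672$)
$h{\left(-4,p \right)} y = \left(1 + \left(-5\right)^{2}\right) 3672 = \left(1 + 25\right) 3672 = 26 \cdot 3672 = 95472$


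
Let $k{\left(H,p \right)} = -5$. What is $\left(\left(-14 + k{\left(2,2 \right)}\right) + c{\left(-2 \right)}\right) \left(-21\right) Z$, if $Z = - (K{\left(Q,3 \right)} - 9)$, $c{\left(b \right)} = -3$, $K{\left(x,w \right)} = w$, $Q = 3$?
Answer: $2772$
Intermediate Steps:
$Z = 6$ ($Z = - (3 - 9) = \left(-1\right) \left(-6\right) = 6$)
$\left(\left(-14 + k{\left(2,2 \right)}\right) + c{\left(-2 \right)}\right) \left(-21\right) Z = \left(\left(-14 - 5\right) - 3\right) \left(-21\right) 6 = \left(-19 - 3\right) \left(-21\right) 6 = \left(-22\right) \left(-21\right) 6 = 462 \cdot 6 = 2772$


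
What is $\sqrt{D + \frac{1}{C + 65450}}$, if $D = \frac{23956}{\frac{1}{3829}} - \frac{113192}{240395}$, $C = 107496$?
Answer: $\frac{\sqrt{158551944702706865296177973810}}{41575353670} \approx 9577.5$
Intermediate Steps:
$D = \frac{22050838018788}{240395}$ ($D = 23956 \frac{1}{\frac{1}{3829}} - \frac{113192}{240395} = 23956 \cdot 3829 - \frac{113192}{240395} = 91727524 - \frac{113192}{240395} = \frac{22050838018788}{240395} \approx 9.1727 \cdot 10^{7}$)
$\sqrt{D + \frac{1}{C + 65450}} = \sqrt{\frac{22050838018788}{240395} + \frac{1}{107496 + 65450}} = \sqrt{\frac{22050838018788}{240395} + \frac{1}{172946}} = \sqrt{\frac{3813604231997549843}{41575353670}} = \frac{\sqrt{158551944702706865296177973810}}{41575353670}$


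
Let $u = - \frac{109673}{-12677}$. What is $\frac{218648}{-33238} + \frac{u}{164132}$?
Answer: $- \frac{227468773262349}{34579175968316} \approx -6.5782$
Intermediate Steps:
$u = \frac{109673}{12677}$ ($u = \left(-109673\right) \left(- \frac{1}{12677}\right) = \frac{109673}{12677} \approx 8.6513$)
$\frac{218648}{-33238} + \frac{u}{164132} = \frac{218648}{-33238} + \frac{109673}{12677 \cdot 164132} = 218648 \left(- \frac{1}{33238}\right) + \frac{109673}{12677} \cdot \frac{1}{164132} = - \frac{109324}{16619} + \frac{109673}{2080701364} = - \frac{227468773262349}{34579175968316}$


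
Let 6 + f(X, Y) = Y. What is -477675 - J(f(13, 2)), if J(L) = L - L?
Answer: -477675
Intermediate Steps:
f(X, Y) = -6 + Y
J(L) = 0
-477675 - J(f(13, 2)) = -477675 - 1*0 = -477675 + 0 = -477675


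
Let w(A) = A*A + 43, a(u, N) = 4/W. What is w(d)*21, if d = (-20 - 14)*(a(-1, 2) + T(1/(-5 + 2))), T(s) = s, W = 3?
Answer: 25179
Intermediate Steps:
a(u, N) = 4/3
d = -34 (d = (-20 - 14)*(4/3 + 1/(-5 + 2)) = -34*(4/3 + 1/(-3)) = -34*(4/3 - 1/3) = -34*1 = -34)
w(A) = 43 + A**2 (w(A) = A**2 + 43 = 43 + A**2)
w(d)*21 = (43 + (-34)**2)*21 = (43 + 1156)*21 = 1199*21 = 25179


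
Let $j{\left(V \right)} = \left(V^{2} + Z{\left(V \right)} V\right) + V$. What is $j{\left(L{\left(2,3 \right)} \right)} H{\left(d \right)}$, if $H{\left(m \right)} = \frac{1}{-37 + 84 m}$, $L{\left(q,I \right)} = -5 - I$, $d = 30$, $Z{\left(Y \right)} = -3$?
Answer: $\frac{80}{2483} \approx 0.032219$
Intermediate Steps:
$j{\left(V \right)} = V^{2} - 2 V$ ($j{\left(V \right)} = \left(V^{2} - 3 V\right) + V = V^{2} - 2 V$)
$j{\left(L{\left(2,3 \right)} \right)} H{\left(d \right)} = \frac{\left(-5 - 3\right) \left(-2 - 8\right)}{-37 + 84 \cdot 30} = \frac{\left(-5 - 3\right) \left(-2 - 8\right)}{-37 + 2520} = \frac{\left(-8\right) \left(-2 - 8\right)}{2483} = \left(-8\right) \left(-10\right) \frac{1}{2483} = 80 \cdot \frac{1}{2483} = \frac{80}{2483}$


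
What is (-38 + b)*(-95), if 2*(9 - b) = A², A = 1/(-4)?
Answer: 88255/32 ≈ 2758.0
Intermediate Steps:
A = -¼ ≈ -0.25000
b = 287/32 (b = 9 - (-¼)²/2 = 9 - ½*1/16 = 9 - 1/32 = 287/32 ≈ 8.9688)
(-38 + b)*(-95) = (-38 + 287/32)*(-95) = -929/32*(-95) = 88255/32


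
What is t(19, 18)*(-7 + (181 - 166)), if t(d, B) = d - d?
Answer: 0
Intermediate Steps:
t(d, B) = 0
t(19, 18)*(-7 + (181 - 166)) = 0*(-7 + (181 - 166)) = 0*(-7 + 15) = 0*8 = 0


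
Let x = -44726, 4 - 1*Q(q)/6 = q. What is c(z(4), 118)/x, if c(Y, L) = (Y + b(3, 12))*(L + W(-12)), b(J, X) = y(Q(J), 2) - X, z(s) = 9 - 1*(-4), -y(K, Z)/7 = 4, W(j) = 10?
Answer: 1728/22363 ≈ 0.077271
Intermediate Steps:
Q(q) = 24 - 6*q
y(K, Z) = -28 (y(K, Z) = -7*4 = -28)
z(s) = 13 (z(s) = 9 + 4 = 13)
b(J, X) = -28 - X
c(Y, L) = (-40 + Y)*(10 + L) (c(Y, L) = (Y + (-28 - 1*12))*(L + 10) = (Y + (-28 - 12))*(10 + L) = (Y - 40)*(10 + L) = (-40 + Y)*(10 + L))
c(z(4), 118)/x = (-400 - 40*118 + 10*13 + 118*13)/(-44726) = (-400 - 4720 + 130 + 1534)*(-1/44726) = -3456*(-1/44726) = 1728/22363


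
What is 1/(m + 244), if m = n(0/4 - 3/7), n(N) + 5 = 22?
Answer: 1/261 ≈ 0.0038314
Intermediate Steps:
n(N) = 17 (n(N) = -5 + 22 = 17)
m = 17
1/(m + 244) = 1/(17 + 244) = 1/261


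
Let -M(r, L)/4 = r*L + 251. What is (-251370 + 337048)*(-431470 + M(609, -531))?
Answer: 73772356476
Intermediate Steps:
M(r, L) = -1004 - 4*L*r (M(r, L) = -4*(r*L + 251) = -4*(L*r + 251) = -4*(251 + L*r) = -1004 - 4*L*r)
(-251370 + 337048)*(-431470 + M(609, -531)) = (-251370 + 337048)*(-431470 + (-1004 - 4*(-531)*609)) = 85678*(-431470 + (-1004 + 1293516)) = 85678*(-431470 + 1292512) = 85678*861042 = 73772356476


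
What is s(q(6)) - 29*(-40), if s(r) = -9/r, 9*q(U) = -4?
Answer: 4721/4 ≈ 1180.3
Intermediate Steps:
q(U) = -4/9 (q(U) = (⅑)*(-4) = -4/9)
s(q(6)) - 29*(-40) = -9/(-4/9) - 29*(-40) = -9*(-9/4) + 1160 = 81/4 + 1160 = 4721/4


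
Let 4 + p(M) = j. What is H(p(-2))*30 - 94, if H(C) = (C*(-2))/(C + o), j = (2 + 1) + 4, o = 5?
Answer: -233/2 ≈ -116.50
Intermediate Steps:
j = 7 (j = 3 + 4 = 7)
p(M) = 3 (p(M) = -4 + 7 = 3)
H(C) = -2*C/(5 + C) (H(C) = (C*(-2))/(C + 5) = (-2*C)/(5 + C) = -2*C/(5 + C))
H(p(-2))*30 - 94 = -2*3/(5 + 3)*30 - 94 = -2*3/8*30 - 94 = -2*3*1/8*30 - 94 = -3/4*30 - 94 = -45/2 - 94 = -233/2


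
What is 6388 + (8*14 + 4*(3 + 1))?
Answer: 6516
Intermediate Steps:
6388 + (8*14 + 4*(3 + 1)) = 6388 + (112 + 4*4) = 6388 + (112 + 16) = 6388 + 128 = 6516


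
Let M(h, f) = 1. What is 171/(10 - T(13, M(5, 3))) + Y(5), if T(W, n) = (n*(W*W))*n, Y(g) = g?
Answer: 208/53 ≈ 3.9245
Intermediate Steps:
T(W, n) = W²*n² (T(W, n) = (n*W²)*n = W²*n²)
171/(10 - T(13, M(5, 3))) + Y(5) = 171/(10 - 13²*1²) + 5 = 171/(10 - 169) + 5 = 171/(-159) + 5 = 171*(-1/159) + 5 = -57/53 + 5 = 208/53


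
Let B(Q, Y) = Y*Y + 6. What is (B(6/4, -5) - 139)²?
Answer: 11664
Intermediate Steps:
B(Q, Y) = 6 + Y² (B(Q, Y) = Y² + 6 = 6 + Y²)
(B(6/4, -5) - 139)² = ((6 + (-5)²) - 139)² = ((6 + 25) - 139)² = (31 - 139)² = (-108)² = 11664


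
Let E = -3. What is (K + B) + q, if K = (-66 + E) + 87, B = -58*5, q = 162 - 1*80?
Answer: -190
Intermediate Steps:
q = 82 (q = 162 - 80 = 82)
B = -290
K = 18 (K = (-66 - 3) + 87 = -69 + 87 = 18)
(K + B) + q = (18 - 290) + 82 = -272 + 82 = -190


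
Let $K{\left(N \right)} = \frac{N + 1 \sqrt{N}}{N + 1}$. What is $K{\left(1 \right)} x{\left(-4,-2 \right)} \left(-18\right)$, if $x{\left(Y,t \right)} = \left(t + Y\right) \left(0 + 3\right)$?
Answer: $324$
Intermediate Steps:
$x{\left(Y,t \right)} = 3 Y + 3 t$ ($x{\left(Y,t \right)} = \left(Y + t\right) 3 = 3 Y + 3 t$)
$K{\left(N \right)} = \frac{N + \sqrt{N}}{1 + N}$
$K{\left(1 \right)} x{\left(-4,-2 \right)} \left(-18\right) = \frac{1 + \sqrt{1}}{1 + 1} \left(3 \left(-4\right) + 3 \left(-2\right)\right) \left(-18\right) = \frac{1 + 1}{2} \left(-12 - 6\right) \left(-18\right) = \frac{1}{2} \cdot 2 \left(-18\right) \left(-18\right) = 1 \left(-18\right) \left(-18\right) = \left(-18\right) \left(-18\right) = 324$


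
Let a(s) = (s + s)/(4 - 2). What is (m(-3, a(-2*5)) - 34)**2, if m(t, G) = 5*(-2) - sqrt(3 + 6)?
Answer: 2209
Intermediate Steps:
a(s) = s (a(s) = (2*s)/2 = (2*s)*(1/2) = s)
m(t, G) = -13 (m(t, G) = -10 - sqrt(9) = -10 - 1*3 = -10 - 3 = -13)
(m(-3, a(-2*5)) - 34)**2 = (-13 - 34)**2 = (-47)**2 = 2209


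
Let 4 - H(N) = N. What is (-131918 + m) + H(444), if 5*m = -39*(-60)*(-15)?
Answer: -139378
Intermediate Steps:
H(N) = 4 - N
m = -7020 (m = (-39*(-60)*(-15))/5 = (2340*(-15))/5 = (1/5)*(-35100) = -7020)
(-131918 + m) + H(444) = (-131918 - 7020) + (4 - 1*444) = -138938 + (4 - 444) = -138938 - 440 = -139378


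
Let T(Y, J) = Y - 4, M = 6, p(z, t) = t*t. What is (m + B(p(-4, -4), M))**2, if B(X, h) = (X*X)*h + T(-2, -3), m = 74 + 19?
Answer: 2634129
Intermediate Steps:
p(z, t) = t**2
T(Y, J) = -4 + Y
m = 93
B(X, h) = -6 + h*X**2 (B(X, h) = (X*X)*h + (-4 - 2) = X**2*h - 6 = h*X**2 - 6 = -6 + h*X**2)
(m + B(p(-4, -4), M))**2 = (93 + (-6 + 6*((-4)**2)**2))**2 = (93 + (-6 + 6*16**2))**2 = (93 + (-6 + 6*256))**2 = (93 + (-6 + 1536))**2 = (93 + 1530)**2 = 1623**2 = 2634129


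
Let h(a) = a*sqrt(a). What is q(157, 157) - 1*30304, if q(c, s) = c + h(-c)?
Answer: -30147 - 157*I*sqrt(157) ≈ -30147.0 - 1967.2*I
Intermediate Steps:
h(a) = a**(3/2)
q(c, s) = c + (-c)**(3/2)
q(157, 157) - 1*30304 = (157 + (-1*157)**(3/2)) - 1*30304 = (157 + (-157)**(3/2)) - 30304 = (157 - 157*I*sqrt(157)) - 30304 = -30147 - 157*I*sqrt(157)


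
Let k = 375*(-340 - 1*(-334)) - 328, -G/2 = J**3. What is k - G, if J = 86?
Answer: 1269534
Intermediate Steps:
G = -1272112 (G = -2*86**3 = -2*636056 = -1272112)
k = -2578 (k = 375*(-340 + 334) - 328 = 375*(-6) - 328 = -2250 - 328 = -2578)
k - G = -2578 - 1*(-1272112) = -2578 + 1272112 = 1269534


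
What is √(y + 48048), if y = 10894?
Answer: √58942 ≈ 242.78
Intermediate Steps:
√(y + 48048) = √(10894 + 48048) = √58942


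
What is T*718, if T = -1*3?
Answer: -2154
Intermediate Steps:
T = -3
T*718 = -3*718 = -2154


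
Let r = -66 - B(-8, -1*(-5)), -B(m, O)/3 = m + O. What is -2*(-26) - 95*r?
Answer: 7177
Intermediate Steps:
B(m, O) = -3*O - 3*m (B(m, O) = -3*(m + O) = -3*(O + m) = -3*O - 3*m)
r = -75 (r = -66 - (-(-3)*(-5) - 3*(-8)) = -66 - (-3*5 + 24) = -66 - (-15 + 24) = -66 - 1*9 = -66 - 9 = -75)
-2*(-26) - 95*r = -2*(-26) - 95*(-75) = 52 + 7125 = 7177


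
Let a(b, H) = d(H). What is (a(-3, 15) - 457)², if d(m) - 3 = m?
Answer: 192721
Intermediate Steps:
d(m) = 3 + m
a(b, H) = 3 + H
(a(-3, 15) - 457)² = ((3 + 15) - 457)² = (18 - 457)² = (-439)² = 192721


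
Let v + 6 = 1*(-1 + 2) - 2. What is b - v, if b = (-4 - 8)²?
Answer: 151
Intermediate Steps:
b = 144 (b = (-12)² = 144)
v = -7 (v = -6 + (1*(-1 + 2) - 2) = -6 + (1*1 - 2) = -6 + (1 - 2) = -6 - 1 = -7)
b - v = 144 - 1*(-7) = 144 + 7 = 151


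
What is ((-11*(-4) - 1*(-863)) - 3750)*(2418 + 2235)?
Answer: -13228479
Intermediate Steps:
((-11*(-4) - 1*(-863)) - 3750)*(2418 + 2235) = ((44 + 863) - 3750)*4653 = (907 - 3750)*4653 = -2843*4653 = -13228479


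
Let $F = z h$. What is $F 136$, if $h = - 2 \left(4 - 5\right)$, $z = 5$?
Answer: $1360$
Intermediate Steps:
$h = 2$ ($h = \left(-2\right) \left(-1\right) = 2$)
$F = 10$ ($F = 5 \cdot 2 = 10$)
$F 136 = 10 \cdot 136 = 1360$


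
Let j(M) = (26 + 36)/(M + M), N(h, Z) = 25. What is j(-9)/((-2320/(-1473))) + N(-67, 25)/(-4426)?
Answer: -33771073/15402480 ≈ -2.1926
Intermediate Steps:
j(M) = 31/M (j(M) = 62/((2*M)) = 62*(1/(2*M)) = 31/M)
j(-9)/((-2320/(-1473))) + N(-67, 25)/(-4426) = (31/(-9))/((-2320/(-1473))) + 25/(-4426) = (31*(-1/9))/((-2320*(-1/1473))) + 25*(-1/4426) = -31/(9*2320/1473) - 25/4426 = -31/9*1473/2320 - 25/4426 = -15221/6960 - 25/4426 = -33771073/15402480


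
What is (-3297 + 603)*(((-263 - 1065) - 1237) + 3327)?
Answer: -2052828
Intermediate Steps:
(-3297 + 603)*(((-263 - 1065) - 1237) + 3327) = -2694*((-1328 - 1237) + 3327) = -2694*(-2565 + 3327) = -2694*762 = -2052828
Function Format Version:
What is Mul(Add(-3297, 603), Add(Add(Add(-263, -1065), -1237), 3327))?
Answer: -2052828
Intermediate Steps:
Mul(Add(-3297, 603), Add(Add(Add(-263, -1065), -1237), 3327)) = Mul(-2694, Add(Add(-1328, -1237), 3327)) = Mul(-2694, Add(-2565, 3327)) = Mul(-2694, 762) = -2052828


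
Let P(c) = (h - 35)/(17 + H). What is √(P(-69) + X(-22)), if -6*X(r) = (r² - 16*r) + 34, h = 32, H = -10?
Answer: I*√7126/7 ≈ 12.059*I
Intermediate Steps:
P(c) = -3/7 (P(c) = (32 - 35)/(17 - 10) = -3/7)
X(r) = -17/3 - r²/6 + 8*r/3 (X(r) = -((r² - 16*r) + 34)/6 = -(34 + r² - 16*r)/6 = -17/3 - r²/6 + 8*r/3)
√(P(-69) + X(-22)) = √(-3/7 + (-17/3 - ⅙*(-22)² + (8/3)*(-22))) = √(-3/7 + (-17/3 - ⅙*484 - 176/3)) = √(-3/7 + (-17/3 - 242/3 - 176/3)) = √(-3/7 - 145) = √(-1018/7) = I*√7126/7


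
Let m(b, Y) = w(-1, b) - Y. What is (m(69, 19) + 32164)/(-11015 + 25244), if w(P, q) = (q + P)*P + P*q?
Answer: 32008/14229 ≈ 2.2495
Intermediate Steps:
w(P, q) = P*q + P*(P + q) (w(P, q) = (P + q)*P + P*q = P*(P + q) + P*q = P*q + P*(P + q))
m(b, Y) = 1 - Y - 2*b (m(b, Y) = -(-1 + 2*b) - Y = (1 - 2*b) - Y = 1 - Y - 2*b)
(m(69, 19) + 32164)/(-11015 + 25244) = ((1 - 1*19 - 2*69) + 32164)/(-11015 + 25244) = ((1 - 19 - 138) + 32164)/14229 = (-156 + 32164)*(1/14229) = 32008*(1/14229) = 32008/14229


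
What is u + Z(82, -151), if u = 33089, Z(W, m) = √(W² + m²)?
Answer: 33089 + 5*√1181 ≈ 33261.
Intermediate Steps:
u + Z(82, -151) = 33089 + √(82² + (-151)²) = 33089 + √(6724 + 22801) = 33089 + √29525 = 33089 + 5*√1181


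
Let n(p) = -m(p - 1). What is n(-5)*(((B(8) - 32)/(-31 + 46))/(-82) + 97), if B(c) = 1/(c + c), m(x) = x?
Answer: 1909471/3280 ≈ 582.16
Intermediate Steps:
B(c) = 1/(2*c)
n(p) = 1 - p (n(p) = -(p - 1) = -(-1 + p) = 1 - p)
n(-5)*(((B(8) - 32)/(-31 + 46))/(-82) + 97) = (1 - 1*(-5))*((((½)/8 - 32)/(-31 + 46))/(-82) + 97) = (1 + 5)*((((½)*(⅛) - 32)/15)*(-1/82) + 97) = 6*(((1/16 - 32)*(1/15))*(-1/82) + 97) = 6*(-511/16*1/15*(-1/82) + 97) = 6*(-511/240*(-1/82) + 97) = 6*(511/19680 + 97) = 6*(1909471/19680) = 1909471/3280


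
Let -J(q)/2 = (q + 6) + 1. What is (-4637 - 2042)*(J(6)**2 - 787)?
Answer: 741369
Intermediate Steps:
J(q) = -14 - 2*q (J(q) = -2*((q + 6) + 1) = -2*((6 + q) + 1) = -2*(7 + q) = -14 - 2*q)
(-4637 - 2042)*(J(6)**2 - 787) = (-4637 - 2042)*((-14 - 2*6)**2 - 787) = -6679*((-14 - 12)**2 - 787) = -6679*((-26)**2 - 787) = -6679*(676 - 787) = -6679*(-111) = 741369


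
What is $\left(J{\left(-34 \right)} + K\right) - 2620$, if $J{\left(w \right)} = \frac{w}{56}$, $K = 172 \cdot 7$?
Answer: $- \frac{39665}{28} \approx -1416.6$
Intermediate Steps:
$K = 1204$
$J{\left(w \right)} = \frac{w}{56}$ ($J{\left(w \right)} = w \frac{1}{56} = \frac{w}{56}$)
$\left(J{\left(-34 \right)} + K\right) - 2620 = \left(\frac{1}{56} \left(-34\right) + 1204\right) - 2620 = \left(- \frac{17}{28} + 1204\right) - 2620 = \frac{33695}{28} - 2620 = - \frac{39665}{28}$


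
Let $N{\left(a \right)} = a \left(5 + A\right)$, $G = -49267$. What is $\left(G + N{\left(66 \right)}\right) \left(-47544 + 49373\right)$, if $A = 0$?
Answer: $-89505773$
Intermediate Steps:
$N{\left(a \right)} = 5 a$ ($N{\left(a \right)} = a \left(5 + 0\right) = a 5 = 5 a$)
$\left(G + N{\left(66 \right)}\right) \left(-47544 + 49373\right) = \left(-49267 + 5 \cdot 66\right) \left(-47544 + 49373\right) = \left(-49267 + 330\right) 1829 = \left(-48937\right) 1829 = -89505773$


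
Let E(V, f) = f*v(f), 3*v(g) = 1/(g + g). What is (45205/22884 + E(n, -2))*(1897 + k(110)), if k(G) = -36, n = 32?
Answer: 91224359/22884 ≈ 3986.4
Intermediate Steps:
v(g) = 1/(6*g) (v(g) = 1/(3*(g + g)) = 1/(3*((2*g))) = (1/(2*g))/3 = 1/(6*g))
E(V, f) = 1/6 (E(V, f) = f*(1/(6*f)) = 1/6)
(45205/22884 + E(n, -2))*(1897 + k(110)) = (45205/22884 + 1/6)*(1897 - 36) = (45205*(1/22884) + 1/6)*1861 = (45205/22884 + 1/6)*1861 = (49019/22884)*1861 = 91224359/22884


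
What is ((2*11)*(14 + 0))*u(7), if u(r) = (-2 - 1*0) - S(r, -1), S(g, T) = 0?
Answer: -616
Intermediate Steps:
u(r) = -2 (u(r) = (-2 - 1*0) - 1*0 = (-2 + 0) + 0 = -2 + 0 = -2)
((2*11)*(14 + 0))*u(7) = ((2*11)*(14 + 0))*(-2) = (22*14)*(-2) = 308*(-2) = -616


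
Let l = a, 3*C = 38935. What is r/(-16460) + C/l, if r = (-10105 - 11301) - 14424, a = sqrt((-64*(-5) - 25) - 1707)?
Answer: 3583/1646 - 38935*I*sqrt(353)/2118 ≈ 2.1768 - 345.38*I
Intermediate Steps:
C = 38935/3 (C = (1/3)*38935 = 38935/3 ≈ 12978.)
a = 2*I*sqrt(353) (a = sqrt((320 - 25) - 1707) = sqrt(295 - 1707) = sqrt(-1412) = 2*I*sqrt(353) ≈ 37.577*I)
l = 2*I*sqrt(353) ≈ 37.577*I
r = -35830 (r = -21406 - 14424 = -35830)
r/(-16460) + C/l = -35830/(-16460) + 38935/(3*((2*I*sqrt(353)))) = -35830*(-1/16460) + 38935*(-I*sqrt(353)/706)/3 = 3583/1646 - 38935*I*sqrt(353)/2118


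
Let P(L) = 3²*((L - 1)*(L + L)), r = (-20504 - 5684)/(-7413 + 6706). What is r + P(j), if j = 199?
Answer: 501456040/707 ≈ 7.0927e+5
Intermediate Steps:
r = 26188/707 (r = -26188/(-707) = -26188*(-1/707) = 26188/707 ≈ 37.041)
P(L) = 18*L*(-1 + L) (P(L) = 9*((-1 + L)*(2*L)) = 9*(2*L*(-1 + L)) = 18*L*(-1 + L))
r + P(j) = 26188/707 + 18*199*(-1 + 199) = 26188/707 + 18*199*198 = 26188/707 + 709236 = 501456040/707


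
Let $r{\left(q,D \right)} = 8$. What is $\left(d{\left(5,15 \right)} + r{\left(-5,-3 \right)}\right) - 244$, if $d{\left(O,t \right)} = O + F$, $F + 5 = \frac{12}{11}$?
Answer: $- \frac{2584}{11} \approx -234.91$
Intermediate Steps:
$F = - \frac{43}{11}$ ($F = -5 + \frac{12}{11} = - \frac{43}{11} \approx -3.9091$)
$d{\left(O,t \right)} = - \frac{43}{11} + O$ ($d{\left(O,t \right)} = O - \frac{43}{11} = - \frac{43}{11} + O$)
$\left(d{\left(5,15 \right)} + r{\left(-5,-3 \right)}\right) - 244 = \left(\left(- \frac{43}{11} + 5\right) + 8\right) - 244 = \left(\frac{12}{11} + 8\right) - 244 = \frac{100}{11} - 244 = - \frac{2584}{11}$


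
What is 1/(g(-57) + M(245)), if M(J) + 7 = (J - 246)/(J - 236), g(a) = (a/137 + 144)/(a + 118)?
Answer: -75213/357809 ≈ -0.21020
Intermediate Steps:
g(a) = (144 + a/137)/(118 + a) (g(a) = (a*(1/137) + 144)/(118 + a) = (a/137 + 144)/(118 + a) = (144 + a/137)/(118 + a))
M(J) = -7 + (-246 + J)/(-236 + J) (M(J) = -7 + (J - 246)/(J - 236) = -7 + (-246 + J)/(-236 + J))
1/(g(-57) + M(245)) = 1/((19728 - 57)/(137*(118 - 57)) + 2*(703 - 3*245)/(-236 + 245)) = 1/((1/137)*19671/61 + 2*(703 - 735)/9) = 1/((1/137)*(1/61)*19671 + 2*(1/9)*(-32)) = 1/(19671/8357 - 64/9) = 1/(-357809/75213) = -75213/357809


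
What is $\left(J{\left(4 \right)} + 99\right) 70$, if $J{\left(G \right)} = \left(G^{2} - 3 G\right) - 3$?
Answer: $7000$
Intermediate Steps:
$J{\left(G \right)} = -3 + G^{2} - 3 G$
$\left(J{\left(4 \right)} + 99\right) 70 = \left(\left(-3 + 4^{2} - 12\right) + 99\right) 70 = \left(\left(-3 + 16 - 12\right) + 99\right) 70 = \left(1 + 99\right) 70 = 100 \cdot 70 = 7000$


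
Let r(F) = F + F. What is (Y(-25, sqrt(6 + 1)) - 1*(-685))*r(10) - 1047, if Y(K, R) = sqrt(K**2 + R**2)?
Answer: 12653 + 40*sqrt(158) ≈ 13156.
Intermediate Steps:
r(F) = 2*F
(Y(-25, sqrt(6 + 1)) - 1*(-685))*r(10) - 1047 = (sqrt((-25)**2 + (sqrt(6 + 1))**2) - 1*(-685))*(2*10) - 1047 = (sqrt(625 + (sqrt(7))**2) + 685)*20 - 1047 = (sqrt(625 + 7) + 685)*20 - 1047 = (sqrt(632) + 685)*20 - 1047 = (2*sqrt(158) + 685)*20 - 1047 = (685 + 2*sqrt(158))*20 - 1047 = (13700 + 40*sqrt(158)) - 1047 = 12653 + 40*sqrt(158)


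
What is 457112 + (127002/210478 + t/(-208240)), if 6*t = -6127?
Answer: 60105652830018713/131489816160 ≈ 4.5711e+5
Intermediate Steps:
t = -6127/6 (t = (⅙)*(-6127) = -6127/6 ≈ -1021.2)
457112 + (127002/210478 + t/(-208240)) = 457112 + (127002/210478 - 6127/6/(-208240)) = 457112 + (127002*(1/210478) - 6127/6*(-1/208240)) = 457112 + (63501/105239 + 6127/1249440) = 457112 + 79985488793/131489816160 = 60105652830018713/131489816160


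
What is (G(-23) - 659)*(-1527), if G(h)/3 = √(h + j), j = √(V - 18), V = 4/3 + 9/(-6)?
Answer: 1006293 - 1527*√(-828 + 6*I*√654)/2 ≈ 1.0043e+6 - 22063.0*I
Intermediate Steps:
V = -⅙ (V = 4*(⅓) + 9*(-⅙) = 4/3 - 3/2 = -⅙ ≈ -0.16667)
j = I*√654/6 (j = √(-⅙ - 18) = √(-109/6) = I*√654/6 ≈ 4.2622*I)
G(h) = 3*√(h + I*√654/6)
(G(-23) - 659)*(-1527) = (√(36*(-23) + 6*I*√654)/2 - 659)*(-1527) = (√(-828 + 6*I*√654)/2 - 659)*(-1527) = (-659 + √(-828 + 6*I*√654)/2)*(-1527) = 1006293 - 1527*√(-828 + 6*I*√654)/2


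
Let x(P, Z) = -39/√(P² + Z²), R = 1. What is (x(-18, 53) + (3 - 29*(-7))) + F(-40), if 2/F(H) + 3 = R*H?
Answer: 8856/43 - 3*√3133/241 ≈ 205.26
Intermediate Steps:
F(H) = 2/(-3 + H) (F(H) = 2/(-3 + 1*H) = 2/(-3 + H))
x(P, Z) = -39/√(P² + Z²)
(x(-18, 53) + (3 - 29*(-7))) + F(-40) = (-39/√((-18)² + 53²) + (3 - 29*(-7))) + 2/(-3 - 40) = (-39/√(324 + 2809) + (3 + 203)) + 2/(-43) = (-3*√3133/241 + 206) + 2*(-1/43) = (-3*√3133/241 + 206) - 2/43 = (206 - 3*√3133/241) - 2/43 = 8856/43 - 3*√3133/241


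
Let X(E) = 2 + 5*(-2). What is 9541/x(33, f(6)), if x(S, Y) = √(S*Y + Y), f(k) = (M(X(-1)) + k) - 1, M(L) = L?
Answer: -9541*I*√102/102 ≈ -944.7*I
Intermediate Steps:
X(E) = -8 (X(E) = 2 - 10 = -8)
f(k) = -9 + k (f(k) = (-8 + k) - 1 = -9 + k)
x(S, Y) = √(Y + S*Y)
9541/x(33, f(6)) = 9541/(√((-9 + 6)*(1 + 33))) = 9541/(√(-3*34)) = 9541/(√(-102)) = 9541/((I*√102)) = 9541*(-I*√102/102) = -9541*I*√102/102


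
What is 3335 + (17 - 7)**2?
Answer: 3435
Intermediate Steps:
3335 + (17 - 7)**2 = 3335 + 10**2 = 3335 + 100 = 3435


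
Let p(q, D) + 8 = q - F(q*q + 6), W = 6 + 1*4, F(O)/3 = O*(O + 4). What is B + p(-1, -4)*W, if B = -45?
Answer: -2445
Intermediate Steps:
F(O) = 3*O*(4 + O) (F(O) = 3*(O*(O + 4)) = 3*(O*(4 + O)) = 3*O*(4 + O))
W = 10 (W = 6 + 4 = 10)
p(q, D) = -8 + q - 3*(6 + q²)*(10 + q²) (p(q, D) = -8 + (q - 3*(q*q + 6)*(4 + (q*q + 6))) = -8 + (q - 3*(q² + 6)*(4 + (q² + 6))) = -8 + (q - 3*(6 + q²)*(4 + (6 + q²))) = -8 + (q - 3*(6 + q²)*(10 + q²)) = -8 + q - 3*(6 + q²)*(10 + q²))
B + p(-1, -4)*W = -45 + (-188 - 1 - 48*(-1)² - 3*(-1)⁴)*10 = -45 + (-188 - 1 - 48*1 - 3*1)*10 = -45 + (-188 - 1 - 48 - 3)*10 = -45 - 240*10 = -45 - 2400 = -2445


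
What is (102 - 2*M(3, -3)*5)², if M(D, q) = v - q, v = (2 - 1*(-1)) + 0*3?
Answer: 1764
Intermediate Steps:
v = 3 (v = (2 + 1) + 0 = 3 + 0 = 3)
M(D, q) = 3 - q
(102 - 2*M(3, -3)*5)² = (102 - 2*(3 - 1*(-3))*5)² = (102 - 2*(3 + 3)*5)² = (102 - 2*6*5)² = (102 - 12*5)² = (102 - 60)² = 42² = 1764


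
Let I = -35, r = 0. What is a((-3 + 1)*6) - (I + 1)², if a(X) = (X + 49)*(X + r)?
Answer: -1600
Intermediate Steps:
a(X) = X*(49 + X) (a(X) = (X + 49)*(X + 0) = (49 + X)*X = X*(49 + X))
a((-3 + 1)*6) - (I + 1)² = ((-3 + 1)*6)*(49 + (-3 + 1)*6) - (-35 + 1)² = (-2*6)*(49 - 2*6) - 1*(-34)² = -12*(49 - 12) - 1*1156 = -12*37 - 1156 = -444 - 1156 = -1600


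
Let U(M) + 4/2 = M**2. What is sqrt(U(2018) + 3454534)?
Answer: 2*sqrt(1881714) ≈ 2743.5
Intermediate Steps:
U(M) = -2 + M**2
sqrt(U(2018) + 3454534) = sqrt((-2 + 2018**2) + 3454534) = sqrt((-2 + 4072324) + 3454534) = sqrt(4072322 + 3454534) = sqrt(7526856) = 2*sqrt(1881714)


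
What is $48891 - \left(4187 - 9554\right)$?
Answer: $54258$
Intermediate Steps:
$48891 - \left(4187 - 9554\right) = 48891 - -5367 = 48891 + 5367 = 54258$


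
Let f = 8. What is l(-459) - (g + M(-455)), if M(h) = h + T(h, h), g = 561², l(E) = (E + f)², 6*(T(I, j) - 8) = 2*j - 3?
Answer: -664325/6 ≈ -1.1072e+5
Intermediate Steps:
T(I, j) = 15/2 + j/3 (T(I, j) = 8 + (2*j - 3)/6 = 8 + (-3 + 2*j)/6 = 8 + (-½ + j/3) = 15/2 + j/3)
l(E) = (8 + E)² (l(E) = (E + 8)² = (8 + E)²)
g = 314721
M(h) = 15/2 + 4*h/3 (M(h) = h + (15/2 + h/3) = 15/2 + 4*h/3)
l(-459) - (g + M(-455)) = (8 - 459)² - (314721 + (15/2 + (4/3)*(-455))) = (-451)² - (314721 + (15/2 - 1820/3)) = 203401 - (314721 - 3595/6) = 203401 - 1*1884731/6 = 203401 - 1884731/6 = -664325/6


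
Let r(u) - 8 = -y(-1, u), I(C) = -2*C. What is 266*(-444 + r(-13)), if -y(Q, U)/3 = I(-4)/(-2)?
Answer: -119168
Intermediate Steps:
y(Q, U) = 12 (y(Q, U) = -3*(-2*(-4))/(-2) = -24*(-1)/2 = -3*(-4) = 12)
r(u) = -4 (r(u) = 8 - 1*12 = 8 - 12 = -4)
266*(-444 + r(-13)) = 266*(-444 - 4) = 266*(-448) = -119168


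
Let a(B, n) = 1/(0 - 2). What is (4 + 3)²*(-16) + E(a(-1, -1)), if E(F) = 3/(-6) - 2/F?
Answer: -1561/2 ≈ -780.50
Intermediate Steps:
a(B, n) = -½ (a(B, n) = 1/(-2) = -½)
E(F) = -½ - 2/F (E(F) = 3*(-⅙) - 2/F = -½ - 2/F)
(4 + 3)²*(-16) + E(a(-1, -1)) = (4 + 3)²*(-16) + (-4 - 1*(-½))/(2*(-½)) = 7²*(-16) + (½)*(-2)*(-4 + ½) = 49*(-16) + (½)*(-2)*(-7/2) = -784 + 7/2 = -1561/2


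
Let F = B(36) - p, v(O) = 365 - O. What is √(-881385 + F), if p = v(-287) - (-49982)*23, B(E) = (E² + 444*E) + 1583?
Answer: 6*I*√55910 ≈ 1418.7*I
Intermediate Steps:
B(E) = 1583 + E² + 444*E
p = 1150238 (p = (365 - 1*(-287)) - (-49982)*23 = (365 + 287) - 1*(-1149586) = 652 + 1149586 = 1150238)
F = -1131375 (F = (1583 + 36² + 444*36) - 1*1150238 = (1583 + 1296 + 15984) - 1150238 = 18863 - 1150238 = -1131375)
√(-881385 + F) = √(-881385 - 1131375) = √(-2012760) = 6*I*√55910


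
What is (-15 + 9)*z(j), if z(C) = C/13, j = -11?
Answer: 66/13 ≈ 5.0769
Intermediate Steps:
z(C) = C/13 (z(C) = C*(1/13) = C/13)
(-15 + 9)*z(j) = (-15 + 9)*((1/13)*(-11)) = -6*(-11/13) = 66/13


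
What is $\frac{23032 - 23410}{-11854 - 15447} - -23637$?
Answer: $\frac{645314115}{27301} \approx 23637.0$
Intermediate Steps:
$\frac{23032 - 23410}{-11854 - 15447} - -23637 = - \frac{378}{-27301} + 23637 = \left(-378\right) \left(- \frac{1}{27301}\right) + 23637 = \frac{378}{27301} + 23637 = \frac{645314115}{27301}$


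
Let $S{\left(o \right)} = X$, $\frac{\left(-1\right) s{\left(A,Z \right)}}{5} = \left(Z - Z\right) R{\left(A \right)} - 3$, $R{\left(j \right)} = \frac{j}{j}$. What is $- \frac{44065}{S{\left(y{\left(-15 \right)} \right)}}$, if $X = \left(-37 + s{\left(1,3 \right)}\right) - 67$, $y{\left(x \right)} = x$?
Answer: $\frac{44065}{89} \approx 495.11$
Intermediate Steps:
$R{\left(j \right)} = 1$
$s{\left(A,Z \right)} = 15$ ($s{\left(A,Z \right)} = - 5 \left(\left(Z - Z\right) 1 - 3\right) = - 5 \left(0 \cdot 1 - 3\right) = - 5 \left(0 - 3\right) = \left(-5\right) \left(-3\right) = 15$)
$X = -89$ ($X = \left(-37 + 15\right) - 67 = -22 - 67 = -89$)
$S{\left(o \right)} = -89$
$- \frac{44065}{S{\left(y{\left(-15 \right)} \right)}} = - \frac{44065}{-89} = \left(-44065\right) \left(- \frac{1}{89}\right) = \frac{44065}{89}$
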